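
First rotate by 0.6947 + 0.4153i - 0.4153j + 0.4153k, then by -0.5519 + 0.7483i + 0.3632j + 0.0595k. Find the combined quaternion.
-0.568 + 0.4662i + 0.1955j - 0.6495k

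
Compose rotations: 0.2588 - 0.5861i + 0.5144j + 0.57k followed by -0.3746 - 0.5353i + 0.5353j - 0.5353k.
-0.3809 + 0.6615i + 0.5647j - 0.3137k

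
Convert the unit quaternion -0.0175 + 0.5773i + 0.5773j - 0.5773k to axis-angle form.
axis = (√3/3, √3/3, -√3/3), θ = 182°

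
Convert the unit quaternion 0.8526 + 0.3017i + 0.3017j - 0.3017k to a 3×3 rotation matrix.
[[0.6359, 0.6965, 0.3324], [-0.3324, 0.6359, -0.6965], [-0.6965, 0.3324, 0.6359]]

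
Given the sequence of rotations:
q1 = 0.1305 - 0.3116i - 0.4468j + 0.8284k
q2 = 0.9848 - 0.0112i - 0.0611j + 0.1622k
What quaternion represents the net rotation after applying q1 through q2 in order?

q2 · q1 = -0.0366 - 0.2865i - 0.4892j + 0.8229k
-0.0366 - 0.2865i - 0.4892j + 0.8229k


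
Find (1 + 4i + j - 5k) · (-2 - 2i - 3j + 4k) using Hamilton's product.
29 - 21i - 11j + 4k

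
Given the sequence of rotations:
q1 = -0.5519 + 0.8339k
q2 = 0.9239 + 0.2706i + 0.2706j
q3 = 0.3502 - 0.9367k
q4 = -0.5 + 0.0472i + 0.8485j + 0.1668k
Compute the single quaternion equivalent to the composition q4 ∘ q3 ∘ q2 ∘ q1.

q2 · q1 = -0.5099 + 0.0763i - 0.375j + 0.7704k
q3 · q2 · q1 = 0.5431 - 0.3245i - 0.2028j + 0.7474k
q4 · q3 · q2 · q1 = -0.2088 + 0.8559i + 0.4728j - 0.0173k
-0.2088 + 0.8559i + 0.4728j - 0.0173k


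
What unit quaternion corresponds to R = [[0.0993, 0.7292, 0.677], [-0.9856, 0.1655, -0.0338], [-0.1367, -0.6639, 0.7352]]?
0.7071 - 0.2228i + 0.2877j - 0.6063k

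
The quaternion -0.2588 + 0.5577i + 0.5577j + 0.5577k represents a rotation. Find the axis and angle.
axis = (√3/3, √3/3, √3/3), θ = 7π/6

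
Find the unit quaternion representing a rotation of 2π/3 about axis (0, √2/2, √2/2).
0.5 + 0.6124j + 0.6124k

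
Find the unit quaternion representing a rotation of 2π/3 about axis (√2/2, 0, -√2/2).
0.5 + 0.6124i - 0.6124k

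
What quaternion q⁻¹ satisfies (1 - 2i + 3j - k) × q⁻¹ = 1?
0.0667 + 0.1333i - 0.2j + 0.0667k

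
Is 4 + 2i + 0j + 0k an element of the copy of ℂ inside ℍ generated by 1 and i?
Yes. The quaternion 4 + 2i has j- and k-coefficients y = z = 0, so it lies in the complex subalgebra spanned by 1 and i.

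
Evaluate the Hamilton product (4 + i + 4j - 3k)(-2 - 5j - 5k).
-3 - 37i - 23j - 19k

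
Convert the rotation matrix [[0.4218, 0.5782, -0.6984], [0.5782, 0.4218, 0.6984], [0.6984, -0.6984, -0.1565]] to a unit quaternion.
0.6494 - 0.5377i - 0.5377j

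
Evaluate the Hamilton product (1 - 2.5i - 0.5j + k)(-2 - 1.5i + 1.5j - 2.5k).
-2.5 + 3.25i - 5.25j - 9k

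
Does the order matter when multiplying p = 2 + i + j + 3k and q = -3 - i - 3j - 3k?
Yes: pq = 7 + i - 9j - 17k ≠ 7 - 11i - 9j - 13k = qp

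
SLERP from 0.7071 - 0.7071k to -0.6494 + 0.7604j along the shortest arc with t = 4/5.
0.7338 - 0.657j - 0.1727k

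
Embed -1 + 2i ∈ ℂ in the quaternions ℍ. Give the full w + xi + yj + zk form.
-1 + 2i + 0j + 0k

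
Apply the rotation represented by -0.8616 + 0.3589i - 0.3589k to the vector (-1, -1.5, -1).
(0.443, -1.964, 0.443)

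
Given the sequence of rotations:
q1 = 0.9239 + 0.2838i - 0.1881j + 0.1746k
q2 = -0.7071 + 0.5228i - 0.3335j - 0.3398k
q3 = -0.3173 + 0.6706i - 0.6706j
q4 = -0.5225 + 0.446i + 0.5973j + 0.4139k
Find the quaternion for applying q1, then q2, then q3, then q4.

q2 · q1 = -0.8051 + 0.1602i - 0.3628j - 0.4411k
q3 · q2 · q1 = -0.0953 - 0.2949i + 0.9508j + 0.0041k
q4 · q3 · q2 · q1 = -0.3883 - 0.2795i - 0.6776j + 0.5586k
-0.3883 - 0.2795i - 0.6776j + 0.5586k


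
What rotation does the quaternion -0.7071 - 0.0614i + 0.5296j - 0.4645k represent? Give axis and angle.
axis = (-0.0868, 0.749, -0.6569), θ = 3π/2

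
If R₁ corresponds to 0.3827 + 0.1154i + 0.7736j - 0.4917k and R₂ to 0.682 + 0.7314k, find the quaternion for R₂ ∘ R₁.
0.6206 - 0.4871i + 0.612j - 0.0554k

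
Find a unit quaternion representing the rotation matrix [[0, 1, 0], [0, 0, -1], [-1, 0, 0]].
-0.5 - 0.5i - 0.5j + 0.5k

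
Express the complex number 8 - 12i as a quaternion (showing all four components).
8 - 12i + 0j + 0k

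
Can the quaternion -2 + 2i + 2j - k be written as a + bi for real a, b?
No. The quaternion -2 + 2i + 2j - k has j-coefficient y = 2 and k-coefficient z = -1, not both zero, so it does not lie in the complex subalgebra spanned by 1 and i.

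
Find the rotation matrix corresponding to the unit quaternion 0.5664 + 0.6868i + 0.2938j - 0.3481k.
[[0.585, 0.7979, -0.1453], [0.0092, -0.1857, -0.9826], [-0.811, 0.5735, -0.116]]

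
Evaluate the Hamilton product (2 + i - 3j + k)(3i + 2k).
-5 + j + 13k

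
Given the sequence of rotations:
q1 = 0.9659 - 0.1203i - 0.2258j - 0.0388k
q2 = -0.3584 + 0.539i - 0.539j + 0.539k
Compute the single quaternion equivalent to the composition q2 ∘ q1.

q2 · q1 = -0.3821 + 0.7064i - 0.4836j + 0.348k
-0.3821 + 0.7064i - 0.4836j + 0.348k


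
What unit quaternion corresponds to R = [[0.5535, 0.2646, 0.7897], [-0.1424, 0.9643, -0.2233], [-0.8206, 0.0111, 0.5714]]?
0.8788 + 0.0667i + 0.4581j - 0.1158k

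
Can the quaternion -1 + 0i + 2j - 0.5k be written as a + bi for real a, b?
No. The quaternion -1 + 2j - 0.5k has j-coefficient y = 2 and k-coefficient z = -0.5, not both zero, so it does not lie in the complex subalgebra spanned by 1 and i.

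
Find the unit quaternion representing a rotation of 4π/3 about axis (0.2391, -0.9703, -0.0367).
-0.5 + 0.2071i - 0.8403j - 0.0318k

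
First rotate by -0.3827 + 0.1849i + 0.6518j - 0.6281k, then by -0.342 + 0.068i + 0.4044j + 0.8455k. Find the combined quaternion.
0.3858 - 0.8944i - 0.1786j - 0.1392k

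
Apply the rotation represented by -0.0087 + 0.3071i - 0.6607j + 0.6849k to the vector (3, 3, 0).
(-3.615, -1.634, -1.504)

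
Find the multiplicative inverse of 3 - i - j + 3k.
0.15 + 0.05i + 0.05j - 0.15k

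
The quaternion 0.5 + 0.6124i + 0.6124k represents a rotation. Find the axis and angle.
axis = (√2/2, 0, √2/2), θ = 2π/3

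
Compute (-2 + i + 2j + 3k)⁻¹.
-0.1111 - 0.0556i - 0.1111j - 0.1667k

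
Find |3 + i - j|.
√11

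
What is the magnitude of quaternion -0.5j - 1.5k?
1.581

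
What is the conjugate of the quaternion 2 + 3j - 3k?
2 - 3j + 3k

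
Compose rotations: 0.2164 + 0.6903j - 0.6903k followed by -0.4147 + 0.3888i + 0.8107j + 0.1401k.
-0.5527 - 0.5722i + 0.1576j + 0.585k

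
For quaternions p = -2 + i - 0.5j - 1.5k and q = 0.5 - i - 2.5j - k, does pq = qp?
No: pq = -2.75 - 0.75i + 7.25j - 1.75k ≠ -2.75 + 5.75i + 2.25j + 4.25k = qp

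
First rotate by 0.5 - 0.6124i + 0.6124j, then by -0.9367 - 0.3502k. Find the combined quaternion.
-0.4683 + 0.7881i - 0.3592j - 0.1751k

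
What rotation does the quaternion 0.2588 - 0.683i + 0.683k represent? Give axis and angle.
axis = (-√2/2, 0, √2/2), θ = 5π/6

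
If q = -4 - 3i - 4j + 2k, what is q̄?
-4 + 3i + 4j - 2k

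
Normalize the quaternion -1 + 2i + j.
-0.4082 + 0.8165i + 0.4082j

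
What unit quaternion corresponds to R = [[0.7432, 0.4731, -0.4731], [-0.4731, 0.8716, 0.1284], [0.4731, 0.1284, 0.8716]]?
0.9336 - 0.2534j - 0.2534k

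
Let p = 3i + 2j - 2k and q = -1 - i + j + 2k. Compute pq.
5 + 3i - 6j + 7k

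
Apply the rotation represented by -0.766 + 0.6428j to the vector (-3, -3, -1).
(0.464, -3, -3.128)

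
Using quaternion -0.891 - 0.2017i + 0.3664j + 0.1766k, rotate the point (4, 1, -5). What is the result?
(6.464, 0.156, -0.435)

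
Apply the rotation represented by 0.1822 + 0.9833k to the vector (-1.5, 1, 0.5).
(1.042, -1.471, 0.5)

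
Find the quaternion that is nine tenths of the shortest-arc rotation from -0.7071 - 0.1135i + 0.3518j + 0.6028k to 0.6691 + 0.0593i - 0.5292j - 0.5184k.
-0.6742 - 0.0649i + 0.5124j + 0.5279k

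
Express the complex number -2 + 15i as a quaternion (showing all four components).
-2 + 15i + 0j + 0k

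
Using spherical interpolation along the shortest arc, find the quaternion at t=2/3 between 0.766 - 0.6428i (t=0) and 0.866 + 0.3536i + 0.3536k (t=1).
0.9637 + 0.0064i + 0.2668k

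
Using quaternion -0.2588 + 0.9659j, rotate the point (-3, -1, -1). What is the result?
(3.098, -1, -0.634)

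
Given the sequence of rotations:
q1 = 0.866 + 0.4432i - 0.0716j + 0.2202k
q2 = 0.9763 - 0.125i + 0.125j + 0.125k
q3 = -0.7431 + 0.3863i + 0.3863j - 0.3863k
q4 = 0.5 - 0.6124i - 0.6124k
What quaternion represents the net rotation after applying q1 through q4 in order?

q2 · q1 = 0.8823 + 0.3609i + 0.1213j + 0.2768k
q3 · q2 · q1 = -0.735 + 0.2264i + 0.0044j - 0.6391k
q4 · q3 · q2 · q1 = -0.6202 + 0.566i - 0.5278j + 0.1279k
-0.6202 + 0.566i - 0.5278j + 0.1279k


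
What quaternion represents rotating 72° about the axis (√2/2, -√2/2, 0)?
0.809 + 0.4156i - 0.4156j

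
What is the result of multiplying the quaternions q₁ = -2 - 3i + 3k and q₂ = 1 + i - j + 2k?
-5 - 2i + 11j + 2k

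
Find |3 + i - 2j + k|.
√15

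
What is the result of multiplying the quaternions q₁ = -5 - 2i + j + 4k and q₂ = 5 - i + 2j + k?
-33 - 12i - 7j + 12k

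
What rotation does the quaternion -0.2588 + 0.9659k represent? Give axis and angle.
axis = (0, 0, 1), θ = 7π/6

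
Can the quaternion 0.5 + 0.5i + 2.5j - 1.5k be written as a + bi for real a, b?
No. The quaternion 0.5 + 0.5i + 2.5j - 1.5k has j-coefficient y = 2.5 and k-coefficient z = -1.5, not both zero, so it does not lie in the complex subalgebra spanned by 1 and i.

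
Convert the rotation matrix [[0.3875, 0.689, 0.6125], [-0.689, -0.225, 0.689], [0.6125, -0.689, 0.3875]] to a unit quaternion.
0.6225 - 0.5534i - 0.5534k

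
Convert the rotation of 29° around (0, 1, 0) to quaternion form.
0.9681 + 0.2504j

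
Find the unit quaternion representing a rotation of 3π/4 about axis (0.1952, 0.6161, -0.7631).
0.3827 + 0.1803i + 0.5692j - 0.705k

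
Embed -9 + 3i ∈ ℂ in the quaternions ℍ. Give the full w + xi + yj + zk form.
-9 + 3i + 0j + 0k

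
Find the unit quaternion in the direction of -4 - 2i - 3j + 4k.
-0.5963 - 0.2981i - 0.4472j + 0.5963k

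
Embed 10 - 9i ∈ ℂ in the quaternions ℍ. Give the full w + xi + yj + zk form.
10 - 9i + 0j + 0k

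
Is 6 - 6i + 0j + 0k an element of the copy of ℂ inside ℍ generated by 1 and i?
Yes. The quaternion 6 - 6i has j- and k-coefficients y = z = 0, so it lies in the complex subalgebra spanned by 1 and i.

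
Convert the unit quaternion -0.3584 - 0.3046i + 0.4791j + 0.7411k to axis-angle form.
axis = (-0.3263, 0.5132, 0.7938), θ = 222°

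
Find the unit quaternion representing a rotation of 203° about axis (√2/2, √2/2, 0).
-0.1994 + 0.6929i + 0.6929j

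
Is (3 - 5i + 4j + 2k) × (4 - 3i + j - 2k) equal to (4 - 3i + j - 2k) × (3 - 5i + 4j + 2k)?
No: pq = -3 - 39i + 3j + 9k ≠ -3 - 19i + 35j - 5k = qp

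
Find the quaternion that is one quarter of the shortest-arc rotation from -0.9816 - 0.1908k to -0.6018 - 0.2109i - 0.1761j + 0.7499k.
-0.9939 - 0.0644i - 0.0538j + 0.0716k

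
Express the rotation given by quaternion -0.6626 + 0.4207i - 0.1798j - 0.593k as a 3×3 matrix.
[[0.232, -0.9371, -0.2607], [0.6346, -0.0573, 0.7708], [-0.7372, -0.3443, 0.5814]]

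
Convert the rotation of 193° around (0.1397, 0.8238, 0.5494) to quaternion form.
-0.1132 + 0.1388i + 0.8185j + 0.5459k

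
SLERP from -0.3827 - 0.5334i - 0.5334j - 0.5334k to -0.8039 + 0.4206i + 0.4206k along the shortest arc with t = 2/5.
0.147 - 0.6373i - 0.4075j - 0.6373k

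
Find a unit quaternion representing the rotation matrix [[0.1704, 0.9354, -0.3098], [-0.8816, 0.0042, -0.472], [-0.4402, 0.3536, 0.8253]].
0.7071 + 0.2919i + 0.0461j - 0.6424k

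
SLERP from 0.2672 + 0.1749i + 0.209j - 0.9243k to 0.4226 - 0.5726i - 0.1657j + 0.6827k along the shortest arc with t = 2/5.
-0.0141 + 0.3686i + 0.2098j - 0.9055k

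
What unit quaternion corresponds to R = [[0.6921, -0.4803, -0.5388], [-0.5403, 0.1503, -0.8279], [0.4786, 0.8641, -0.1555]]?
0.6494 + 0.6514i - 0.3917j - 0.0231k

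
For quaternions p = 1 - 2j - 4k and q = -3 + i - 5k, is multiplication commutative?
No: pq = -23 + 11i + 2j + 9k ≠ -23 - 9i + 10j + 5k = qp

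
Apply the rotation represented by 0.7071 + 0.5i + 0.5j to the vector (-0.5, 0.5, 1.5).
(1.061, -1.061, 0.707)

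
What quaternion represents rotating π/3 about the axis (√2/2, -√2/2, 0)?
0.866 + 0.3536i - 0.3536j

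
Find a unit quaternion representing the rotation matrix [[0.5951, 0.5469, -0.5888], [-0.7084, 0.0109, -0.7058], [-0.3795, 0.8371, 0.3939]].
0.7071 + 0.5455i - 0.074j - 0.4438k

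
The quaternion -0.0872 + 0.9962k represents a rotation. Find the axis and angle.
axis = (0, 0, 1), θ = 190°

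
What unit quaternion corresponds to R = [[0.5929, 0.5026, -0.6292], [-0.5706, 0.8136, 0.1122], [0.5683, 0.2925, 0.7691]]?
0.891 + 0.0506i - 0.336j - 0.3011k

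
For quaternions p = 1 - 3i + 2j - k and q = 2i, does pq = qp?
No: pq = 6 + 2i - 2j - 4k ≠ 6 + 2i + 2j + 4k = qp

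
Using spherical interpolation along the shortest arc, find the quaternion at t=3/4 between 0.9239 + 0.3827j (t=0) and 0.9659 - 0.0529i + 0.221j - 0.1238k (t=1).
0.9595 - 0.0398i + 0.2627j - 0.0932k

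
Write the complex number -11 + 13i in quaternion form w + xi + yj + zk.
-11 + 13i + 0j + 0k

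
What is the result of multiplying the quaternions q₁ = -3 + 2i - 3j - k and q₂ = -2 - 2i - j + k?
8 - 2i + 9j - 9k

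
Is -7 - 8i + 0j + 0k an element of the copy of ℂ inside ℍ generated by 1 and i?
Yes. The quaternion -7 - 8i has j- and k-coefficients y = z = 0, so it lies in the complex subalgebra spanned by 1 and i.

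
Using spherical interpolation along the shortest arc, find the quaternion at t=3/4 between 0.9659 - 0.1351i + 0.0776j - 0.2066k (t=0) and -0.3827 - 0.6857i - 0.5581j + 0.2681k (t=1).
0.6251 + 0.532i + 0.4921j - 0.2898k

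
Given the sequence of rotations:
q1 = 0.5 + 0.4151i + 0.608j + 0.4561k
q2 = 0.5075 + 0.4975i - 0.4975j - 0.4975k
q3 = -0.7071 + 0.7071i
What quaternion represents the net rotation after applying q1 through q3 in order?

q2 · q1 = 0.5766 + 0.535i - 0.3736j + 0.4917k
q3 · q2 · q1 = -0.786 + 0.0294i - 0.0835j - 0.6119k
-0.786 + 0.0294i - 0.0835j - 0.6119k


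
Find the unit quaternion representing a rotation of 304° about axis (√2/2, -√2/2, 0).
-0.8829 + 0.332i - 0.332j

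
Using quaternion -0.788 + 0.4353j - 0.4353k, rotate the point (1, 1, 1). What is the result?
(-1.13, 0.928, 0.928)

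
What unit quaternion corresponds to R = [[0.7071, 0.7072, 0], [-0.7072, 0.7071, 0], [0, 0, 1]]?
0.9239 - 0.3827k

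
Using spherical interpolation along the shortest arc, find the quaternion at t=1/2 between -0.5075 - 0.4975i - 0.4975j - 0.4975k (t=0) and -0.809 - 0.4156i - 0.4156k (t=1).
-0.6893 - 0.4781i - 0.2605j - 0.4781k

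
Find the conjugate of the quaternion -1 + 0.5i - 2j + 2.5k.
-1 - 0.5i + 2j - 2.5k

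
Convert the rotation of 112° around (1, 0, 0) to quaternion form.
0.5592 + 0.829i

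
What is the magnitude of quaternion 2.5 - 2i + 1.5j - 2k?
4.062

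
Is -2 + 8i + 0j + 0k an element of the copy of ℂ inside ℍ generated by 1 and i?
Yes. The quaternion -2 + 8i has j- and k-coefficients y = z = 0, so it lies in the complex subalgebra spanned by 1 and i.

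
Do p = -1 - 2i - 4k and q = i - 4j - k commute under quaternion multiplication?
No: pq = -2 - 17i - 2j + 9k ≠ -2 + 15i + 10j - 7k = qp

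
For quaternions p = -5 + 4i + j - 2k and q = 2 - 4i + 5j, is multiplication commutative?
No: pq = 1 + 38i - 15j + 20k ≠ 1 + 18i - 31j - 28k = qp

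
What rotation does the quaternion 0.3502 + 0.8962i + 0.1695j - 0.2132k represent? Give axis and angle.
axis = (0.9568, 0.181, -0.2276), θ = 139°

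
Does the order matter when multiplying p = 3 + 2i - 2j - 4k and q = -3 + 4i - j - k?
Yes: pq = -23 + 4i - 11j + 15k ≠ -23 + 8i + 17j + 3k = qp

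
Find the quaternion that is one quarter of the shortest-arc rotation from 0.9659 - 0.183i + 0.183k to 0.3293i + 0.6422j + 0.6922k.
0.8748 - 0.0445i + 0.2364j + 0.4205k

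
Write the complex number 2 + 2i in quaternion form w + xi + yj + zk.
2 + 2i + 0j + 0k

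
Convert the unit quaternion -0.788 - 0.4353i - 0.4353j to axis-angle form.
axis = (-√2/2, -√2/2, 0), θ = 284°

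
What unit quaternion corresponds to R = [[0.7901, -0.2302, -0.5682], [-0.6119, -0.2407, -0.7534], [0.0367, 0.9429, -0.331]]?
0.5519 + 0.7684i - 0.274j - 0.1729k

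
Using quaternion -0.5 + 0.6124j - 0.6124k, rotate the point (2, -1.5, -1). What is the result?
(0.531, 1.6, 2.1)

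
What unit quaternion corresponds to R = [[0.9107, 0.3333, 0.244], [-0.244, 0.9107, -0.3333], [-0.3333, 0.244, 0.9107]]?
0.9659 + 0.1494i + 0.1494j - 0.1494k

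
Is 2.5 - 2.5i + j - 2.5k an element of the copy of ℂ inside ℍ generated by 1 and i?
No. The quaternion 2.5 - 2.5i + j - 2.5k has j-coefficient y = 1 and k-coefficient z = -2.5, not both zero, so it does not lie in the complex subalgebra spanned by 1 and i.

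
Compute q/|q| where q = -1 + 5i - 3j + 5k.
-0.1291 + 0.6455i - 0.3873j + 0.6455k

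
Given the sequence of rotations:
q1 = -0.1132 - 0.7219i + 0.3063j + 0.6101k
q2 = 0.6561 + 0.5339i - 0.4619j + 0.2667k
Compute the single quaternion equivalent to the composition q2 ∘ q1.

q2 · q1 = 0.2899 - 0.8976i - 0.265j + 0.2002k
0.2899 - 0.8976i - 0.265j + 0.2002k


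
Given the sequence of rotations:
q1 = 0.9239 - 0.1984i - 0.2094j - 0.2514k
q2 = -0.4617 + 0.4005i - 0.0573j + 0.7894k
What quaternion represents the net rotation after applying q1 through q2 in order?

q2 · q1 = -0.1606 + 0.6413i - 0.0122j + 0.7502k
-0.1606 + 0.6413i - 0.0122j + 0.7502k


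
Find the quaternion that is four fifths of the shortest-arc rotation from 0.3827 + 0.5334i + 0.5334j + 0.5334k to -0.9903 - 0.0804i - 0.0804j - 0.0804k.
0.9403 + 0.1966i + 0.1966j + 0.1966k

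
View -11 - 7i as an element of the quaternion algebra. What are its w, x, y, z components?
-11 - 7i + 0j + 0k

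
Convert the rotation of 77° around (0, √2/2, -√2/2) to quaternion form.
0.7826 + 0.4402j - 0.4402k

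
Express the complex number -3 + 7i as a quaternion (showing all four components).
-3 + 7i + 0j + 0k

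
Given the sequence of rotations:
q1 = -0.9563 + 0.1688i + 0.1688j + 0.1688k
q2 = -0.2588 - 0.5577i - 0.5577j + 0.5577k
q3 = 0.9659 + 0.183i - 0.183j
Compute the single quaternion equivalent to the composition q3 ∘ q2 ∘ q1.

q2 · q1 = 0.3416 + 0.3014i + 0.6779j - 0.577k
q3 · q2 · q1 = 0.3989 + 0.4592i + 0.6979j - 0.3781k
0.3989 + 0.4592i + 0.6979j - 0.3781k


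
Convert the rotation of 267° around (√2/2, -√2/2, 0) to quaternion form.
-0.6884 + 0.5129i - 0.5129j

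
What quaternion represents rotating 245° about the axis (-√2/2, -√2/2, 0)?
-0.5373 - 0.5964i - 0.5964j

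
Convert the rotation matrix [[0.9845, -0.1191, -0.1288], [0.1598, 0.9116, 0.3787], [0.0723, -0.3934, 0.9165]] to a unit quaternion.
0.9763 - 0.1977i - 0.0515j + 0.0714k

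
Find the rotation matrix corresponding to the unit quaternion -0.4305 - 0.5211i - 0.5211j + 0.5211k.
[[-0.0862, 0.9918, -0.0944], [0.0944, -0.0862, -0.9918], [-0.9918, -0.0944, -0.0862]]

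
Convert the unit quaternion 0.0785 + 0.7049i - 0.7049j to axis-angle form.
axis = (√2/2, -√2/2, 0), θ = 171°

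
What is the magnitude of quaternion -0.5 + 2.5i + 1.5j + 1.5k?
√11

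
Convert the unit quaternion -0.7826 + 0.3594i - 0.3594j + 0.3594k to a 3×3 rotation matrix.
[[0.4833, 0.3042, 0.8209], [-0.8209, 0.4833, 0.3042], [-0.3042, -0.8209, 0.4833]]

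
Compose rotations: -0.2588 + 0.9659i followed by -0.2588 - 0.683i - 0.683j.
0.7267 - 0.0732i + 0.1768j + 0.6597k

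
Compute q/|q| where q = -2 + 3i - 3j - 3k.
-0.3592 + 0.5388i - 0.5388j - 0.5388k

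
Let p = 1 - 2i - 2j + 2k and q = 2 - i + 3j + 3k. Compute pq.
-17i + 3j - k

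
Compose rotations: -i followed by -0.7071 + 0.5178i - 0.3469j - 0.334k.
0.5178 + 0.7071i + 0.334j - 0.3469k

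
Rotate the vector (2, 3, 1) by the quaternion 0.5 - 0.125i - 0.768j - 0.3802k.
(0.106, 2.372, 2.892)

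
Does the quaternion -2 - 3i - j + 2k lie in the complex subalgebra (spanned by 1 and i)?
No. The quaternion -2 - 3i - j + 2k has j-coefficient y = -1 and k-coefficient z = 2, not both zero, so it does not lie in the complex subalgebra spanned by 1 and i.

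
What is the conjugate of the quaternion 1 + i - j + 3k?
1 - i + j - 3k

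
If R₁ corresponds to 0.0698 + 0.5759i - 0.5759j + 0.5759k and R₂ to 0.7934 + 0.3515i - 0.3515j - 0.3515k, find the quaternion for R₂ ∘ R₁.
-0.147 + 0.0766i - 0.8863j + 0.4324k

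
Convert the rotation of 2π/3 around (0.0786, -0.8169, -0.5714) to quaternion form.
0.5 + 0.0681i - 0.7075j - 0.4948k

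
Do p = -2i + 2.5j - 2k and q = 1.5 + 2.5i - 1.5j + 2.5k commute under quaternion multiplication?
No: pq = 13.75 + 0.25i + 3.75j - 6.25k ≠ 13.75 - 6.25i + 3.75j + 0.25k = qp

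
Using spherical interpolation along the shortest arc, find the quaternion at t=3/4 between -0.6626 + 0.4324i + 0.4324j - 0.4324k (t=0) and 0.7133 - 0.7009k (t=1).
-0.8585 + 0.1505i + 0.1505j + 0.4665k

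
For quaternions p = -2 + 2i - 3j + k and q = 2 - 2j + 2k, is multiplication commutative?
No: pq = -12 - 6j - 6k ≠ -12 + 8i + 2j + 2k = qp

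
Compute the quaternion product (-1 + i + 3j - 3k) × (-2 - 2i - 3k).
-5 - 9i + 3j + 15k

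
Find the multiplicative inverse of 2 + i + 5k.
0.0667 - 0.0333i - 0.1667k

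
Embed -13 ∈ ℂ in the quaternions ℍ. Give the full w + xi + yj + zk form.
-13 + 0i + 0j + 0k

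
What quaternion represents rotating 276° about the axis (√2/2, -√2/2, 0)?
-0.7431 + 0.4731i - 0.4731j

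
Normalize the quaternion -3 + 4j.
-0.6 + 0.8j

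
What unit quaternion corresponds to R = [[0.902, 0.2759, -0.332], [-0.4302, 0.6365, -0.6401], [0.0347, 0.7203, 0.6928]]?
0.8988 + 0.3784i - 0.102j - 0.1964k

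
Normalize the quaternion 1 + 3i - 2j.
0.2673 + 0.8018i - 0.5345j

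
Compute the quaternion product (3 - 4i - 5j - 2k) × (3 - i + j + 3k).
16 - 28i + 2j - 6k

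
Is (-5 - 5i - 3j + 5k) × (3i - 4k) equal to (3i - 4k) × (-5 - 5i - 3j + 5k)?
No: pq = 35 - 3i - 5j + 29k ≠ 35 - 27i + 5j + 11k = qp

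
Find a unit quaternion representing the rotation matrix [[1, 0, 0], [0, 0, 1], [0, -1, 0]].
0.7071 - 0.7071i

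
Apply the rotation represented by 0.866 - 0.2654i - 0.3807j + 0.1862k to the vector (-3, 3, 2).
(-3.8, 1.431, -2.347)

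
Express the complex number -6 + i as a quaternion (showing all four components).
-6 + i + 0j + 0k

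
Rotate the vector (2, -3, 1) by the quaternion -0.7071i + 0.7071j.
(3, -2, -1)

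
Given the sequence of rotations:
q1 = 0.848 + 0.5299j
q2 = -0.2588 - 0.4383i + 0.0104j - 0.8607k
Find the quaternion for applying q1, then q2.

q2 · q1 = -0.225 + 0.0844i - 0.1283j - 0.9621k
-0.225 + 0.0844i - 0.1283j - 0.9621k


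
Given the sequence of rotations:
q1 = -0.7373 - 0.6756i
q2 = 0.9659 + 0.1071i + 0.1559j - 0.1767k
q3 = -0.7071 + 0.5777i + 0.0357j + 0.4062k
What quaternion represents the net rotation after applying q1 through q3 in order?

q2 · q1 = -0.6398 - 0.7315i + 0.0044j + 0.2356k
q3 · q2 · q1 = 0.7791 + 0.1543i - 0.4592j - 0.3978k
0.7791 + 0.1543i - 0.4592j - 0.3978k


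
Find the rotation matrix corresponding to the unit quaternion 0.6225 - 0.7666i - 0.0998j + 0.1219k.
[[0.9504, 0.0012, -0.3111], [0.3048, -0.2051, 0.9301], [-0.0626, -0.9787, -0.1953]]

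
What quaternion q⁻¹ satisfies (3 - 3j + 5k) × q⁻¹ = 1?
0.0698 + 0.0698j - 0.1163k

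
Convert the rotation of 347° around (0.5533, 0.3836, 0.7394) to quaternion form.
-0.9936 + 0.0626i + 0.0434j + 0.0837k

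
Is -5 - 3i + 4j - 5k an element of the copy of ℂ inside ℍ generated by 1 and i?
No. The quaternion -5 - 3i + 4j - 5k has j-coefficient y = 4 and k-coefficient z = -5, not both zero, so it does not lie in the complex subalgebra spanned by 1 and i.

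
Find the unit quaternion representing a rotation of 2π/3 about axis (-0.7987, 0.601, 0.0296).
0.5 - 0.6917i + 0.5205j + 0.0256k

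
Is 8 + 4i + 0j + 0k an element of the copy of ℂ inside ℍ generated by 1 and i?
Yes. The quaternion 8 + 4i has j- and k-coefficients y = z = 0, so it lies in the complex subalgebra spanned by 1 and i.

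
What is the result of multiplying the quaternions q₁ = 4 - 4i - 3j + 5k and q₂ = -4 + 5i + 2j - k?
15 + 29i + 41j - 17k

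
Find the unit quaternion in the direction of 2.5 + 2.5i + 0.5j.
0.7001 + 0.7001i + 0.14j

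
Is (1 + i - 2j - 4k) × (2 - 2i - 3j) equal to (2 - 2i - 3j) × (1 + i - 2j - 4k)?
No: pq = -2 - 12i + j - 15k ≠ -2 + 12i - 15j - k = qp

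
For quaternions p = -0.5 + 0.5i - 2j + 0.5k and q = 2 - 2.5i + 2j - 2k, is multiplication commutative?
No: pq = 5.25 + 5.25i - 5.25j - 2k ≠ 5.25 - 0.75i - 4.75j + 6k = qp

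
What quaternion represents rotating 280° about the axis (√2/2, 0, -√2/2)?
-0.766 + 0.4545i - 0.4545k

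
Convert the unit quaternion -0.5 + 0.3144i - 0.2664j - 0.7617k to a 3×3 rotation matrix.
[[-0.3023, -0.9292, -0.2126], [0.5942, -0.3581, 0.7202], [-0.7454, 0.0914, 0.6604]]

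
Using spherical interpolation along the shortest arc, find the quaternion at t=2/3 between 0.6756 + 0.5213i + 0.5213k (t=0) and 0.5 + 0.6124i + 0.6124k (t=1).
0.5616 + 0.5851i + 0.5851k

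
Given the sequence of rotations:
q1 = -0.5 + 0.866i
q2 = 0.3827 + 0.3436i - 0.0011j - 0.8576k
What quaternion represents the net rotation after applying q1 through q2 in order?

q2 · q1 = -0.4889 + 0.1596i - 0.7421j + 0.4298k
-0.4889 + 0.1596i - 0.7421j + 0.4298k


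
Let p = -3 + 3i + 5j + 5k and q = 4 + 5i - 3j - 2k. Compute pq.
-2 + 2i + 60j - 8k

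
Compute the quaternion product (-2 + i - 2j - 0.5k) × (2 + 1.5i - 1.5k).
-6.25 + 2i - 3.25j + 5k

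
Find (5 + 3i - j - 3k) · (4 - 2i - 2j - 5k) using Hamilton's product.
9 + i + 7j - 45k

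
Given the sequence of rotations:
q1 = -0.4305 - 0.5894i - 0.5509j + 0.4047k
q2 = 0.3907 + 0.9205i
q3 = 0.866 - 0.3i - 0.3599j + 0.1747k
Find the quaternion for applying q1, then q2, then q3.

q2 · q1 = 0.3743 - 0.6266i - 0.5878j - 0.349k
q3 · q2 · q1 = -0.0144 - 0.4266i - 0.8579j - 0.286k
-0.0144 - 0.4266i - 0.8579j - 0.286k


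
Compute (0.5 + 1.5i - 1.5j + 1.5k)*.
0.5 - 1.5i + 1.5j - 1.5k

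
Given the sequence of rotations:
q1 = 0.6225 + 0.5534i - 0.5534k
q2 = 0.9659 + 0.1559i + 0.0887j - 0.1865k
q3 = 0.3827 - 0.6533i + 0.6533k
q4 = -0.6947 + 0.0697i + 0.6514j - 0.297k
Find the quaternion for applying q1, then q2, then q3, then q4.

q2 · q1 = 0.4118 + 0.5825i + 0.0383j - 0.6997k
q3 · q2 · q1 = 0.9953 - 0.0711i - 0.0619j - 0.0238k
q4 · q3 · q2 · q1 = -0.6532 + 0.0849i + 0.7141j - 0.2371k
-0.6532 + 0.0849i + 0.7141j - 0.2371k


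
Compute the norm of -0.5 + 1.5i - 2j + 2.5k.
3.571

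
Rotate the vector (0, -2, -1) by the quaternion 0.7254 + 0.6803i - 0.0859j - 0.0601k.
(0.266, 0.842, -2.054)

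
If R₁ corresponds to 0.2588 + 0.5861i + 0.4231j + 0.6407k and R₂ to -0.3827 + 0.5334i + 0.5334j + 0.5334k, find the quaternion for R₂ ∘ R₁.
-0.9791 + 0.0298i - 0.053j - 0.1941k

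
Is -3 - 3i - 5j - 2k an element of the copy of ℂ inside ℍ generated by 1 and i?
No. The quaternion -3 - 3i - 5j - 2k has j-coefficient y = -5 and k-coefficient z = -2, not both zero, so it does not lie in the complex subalgebra spanned by 1 and i.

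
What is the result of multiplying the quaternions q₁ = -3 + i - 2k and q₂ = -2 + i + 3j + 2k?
9 + i - 13j + k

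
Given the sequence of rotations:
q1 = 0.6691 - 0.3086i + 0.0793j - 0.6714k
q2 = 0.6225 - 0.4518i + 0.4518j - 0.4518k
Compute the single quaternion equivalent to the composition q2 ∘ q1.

q2 · q1 = -0.0621 - 0.7619i + 0.1878j - 0.6166k
-0.0621 - 0.7619i + 0.1878j - 0.6166k


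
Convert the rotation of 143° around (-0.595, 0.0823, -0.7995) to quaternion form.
0.3173 - 0.5643i + 0.078j - 0.7582k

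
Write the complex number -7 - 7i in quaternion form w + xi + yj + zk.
-7 - 7i + 0j + 0k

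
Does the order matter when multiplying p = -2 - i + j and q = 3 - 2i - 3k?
Yes: pq = -8 - 2i + 8k ≠ -8 + 4i + 6j + 4k = qp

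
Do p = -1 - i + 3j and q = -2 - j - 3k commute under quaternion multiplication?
No: pq = 5 - 7i - 8j + 4k ≠ 5 + 11i - 2j + 2k = qp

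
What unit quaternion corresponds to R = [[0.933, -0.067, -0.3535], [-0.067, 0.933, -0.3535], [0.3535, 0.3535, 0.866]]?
0.9659 + 0.183i - 0.183j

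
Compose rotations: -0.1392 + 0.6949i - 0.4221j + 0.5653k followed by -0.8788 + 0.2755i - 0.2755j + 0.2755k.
-0.3411 - 0.6885i + 0.445j - 0.46k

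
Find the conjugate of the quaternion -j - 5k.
j + 5k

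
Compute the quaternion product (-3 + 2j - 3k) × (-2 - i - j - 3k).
-1 - 6i + 2j + 17k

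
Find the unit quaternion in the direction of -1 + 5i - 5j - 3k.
-0.1291 + 0.6455i - 0.6455j - 0.3873k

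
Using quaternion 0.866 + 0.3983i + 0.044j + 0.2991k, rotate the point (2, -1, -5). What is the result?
(0.545, 3.92, -3.786)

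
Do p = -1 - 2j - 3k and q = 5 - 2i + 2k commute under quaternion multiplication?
No: pq = 1 - 2i - 4j - 21k ≠ 1 + 6i - 16j - 13k = qp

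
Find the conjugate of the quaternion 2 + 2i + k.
2 - 2i - k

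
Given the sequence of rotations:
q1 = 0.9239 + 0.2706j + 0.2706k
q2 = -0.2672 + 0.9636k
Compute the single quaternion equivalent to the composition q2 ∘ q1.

q2 · q1 = -0.5076 - 0.2608i - 0.0723j + 0.818k
-0.5076 - 0.2608i - 0.0723j + 0.818k


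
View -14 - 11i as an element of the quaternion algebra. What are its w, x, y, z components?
-14 - 11i + 0j + 0k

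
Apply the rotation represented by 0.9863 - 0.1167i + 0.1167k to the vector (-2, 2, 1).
(-2.433, 1.661, 0.567)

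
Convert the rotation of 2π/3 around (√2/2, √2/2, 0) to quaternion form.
0.5 + 0.6124i + 0.6124j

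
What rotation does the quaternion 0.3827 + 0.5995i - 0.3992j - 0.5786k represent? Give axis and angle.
axis = (0.6489, -0.4321, -0.6263), θ = 3π/4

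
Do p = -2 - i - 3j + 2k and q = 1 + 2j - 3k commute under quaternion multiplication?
No: pq = 10 + 4i - 10j + 6k ≠ 10 - 6i - 4j + 10k = qp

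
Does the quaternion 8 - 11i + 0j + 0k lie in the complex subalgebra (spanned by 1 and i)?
Yes. The quaternion 8 - 11i has j- and k-coefficients y = z = 0, so it lies in the complex subalgebra spanned by 1 and i.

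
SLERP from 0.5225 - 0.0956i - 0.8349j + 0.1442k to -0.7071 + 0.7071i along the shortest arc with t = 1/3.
0.6805 - 0.3585i - 0.6298j + 0.1088k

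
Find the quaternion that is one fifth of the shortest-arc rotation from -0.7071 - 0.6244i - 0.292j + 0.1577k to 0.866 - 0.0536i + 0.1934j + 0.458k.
-0.8032 - 0.5178i - 0.2933j + 0.0268k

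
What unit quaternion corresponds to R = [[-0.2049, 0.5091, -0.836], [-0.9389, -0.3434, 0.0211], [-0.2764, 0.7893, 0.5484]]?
0.5 + 0.3841i - 0.2798j - 0.724k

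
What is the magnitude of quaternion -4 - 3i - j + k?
√27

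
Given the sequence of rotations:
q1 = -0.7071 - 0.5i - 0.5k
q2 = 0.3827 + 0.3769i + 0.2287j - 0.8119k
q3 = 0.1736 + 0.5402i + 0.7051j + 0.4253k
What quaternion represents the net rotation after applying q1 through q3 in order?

q2 · q1 = -0.4881 - 0.5722i + 0.4327j + 0.4971k
q3 · q2 · q1 = -0.2921 - 0.1965i - 0.7809j + 0.5159k
-0.2921 - 0.1965i - 0.7809j + 0.5159k


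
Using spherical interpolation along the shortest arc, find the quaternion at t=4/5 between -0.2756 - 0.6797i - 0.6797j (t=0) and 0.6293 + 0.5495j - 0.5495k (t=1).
-0.6008 - 0.16i - 0.628j + 0.468k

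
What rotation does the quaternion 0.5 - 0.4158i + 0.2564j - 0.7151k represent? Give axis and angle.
axis = (-0.4801, 0.2961, -0.8257), θ = 2π/3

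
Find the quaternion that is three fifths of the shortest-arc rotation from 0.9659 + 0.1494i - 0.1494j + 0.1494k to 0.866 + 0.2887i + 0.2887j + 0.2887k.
0.9336 + 0.2397i + 0.116j + 0.2397k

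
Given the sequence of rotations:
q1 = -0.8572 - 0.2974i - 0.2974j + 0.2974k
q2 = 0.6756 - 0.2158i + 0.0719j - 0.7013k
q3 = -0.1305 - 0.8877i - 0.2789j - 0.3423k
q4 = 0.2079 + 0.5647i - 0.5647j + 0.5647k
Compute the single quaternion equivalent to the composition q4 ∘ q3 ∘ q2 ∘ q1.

q2 · q1 = -0.4134 - 0.2031i + 0.0102j + 0.8876k
q3 · q2 · q1 = 0.1803 + 0.1494i + 0.9714j - 0.04k
q4 · q3 · q2 · q1 = 0.5243 - 0.3931i + 0.2071j + 0.7264k
0.5243 - 0.3931i + 0.2071j + 0.7264k


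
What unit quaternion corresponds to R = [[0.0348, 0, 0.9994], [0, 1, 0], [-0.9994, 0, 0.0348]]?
0.7193 + 0.6947j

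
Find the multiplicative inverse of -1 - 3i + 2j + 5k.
-0.0256 + 0.0769i - 0.0513j - 0.1282k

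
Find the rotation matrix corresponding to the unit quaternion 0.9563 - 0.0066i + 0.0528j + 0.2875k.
[[0.8291, -0.5506, 0.0972], [0.5492, 0.8346, 0.043], [-0.1048, 0.0177, 0.9943]]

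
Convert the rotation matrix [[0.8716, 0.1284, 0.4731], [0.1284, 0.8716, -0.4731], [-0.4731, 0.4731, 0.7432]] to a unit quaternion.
0.9336 + 0.2534i + 0.2534j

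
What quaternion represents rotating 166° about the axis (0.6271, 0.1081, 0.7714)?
0.1219 + 0.6224i + 0.1073j + 0.7657k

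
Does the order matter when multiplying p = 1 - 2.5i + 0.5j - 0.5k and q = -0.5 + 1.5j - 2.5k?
Yes: pq = -2.5 + 0.75i - 5j - 6k ≠ -2.5 + 1.75i + 7.5j + 1.5k = qp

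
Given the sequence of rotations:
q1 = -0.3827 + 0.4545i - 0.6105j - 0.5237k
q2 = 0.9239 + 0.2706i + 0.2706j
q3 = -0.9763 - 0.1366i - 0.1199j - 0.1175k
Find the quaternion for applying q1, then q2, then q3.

q2 · q1 = -0.3114 + 0.1746i - 0.5259j - 0.772k
q3 · q2 · q1 = 0.1741 - 0.0972i + 0.4248j + 0.8831k
0.1741 - 0.0972i + 0.4248j + 0.8831k


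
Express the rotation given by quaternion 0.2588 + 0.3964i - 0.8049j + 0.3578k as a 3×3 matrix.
[[-0.5518, -0.8233, -0.133], [-0.4529, 0.4297, -0.7812], [0.7003, -0.3708, -0.61]]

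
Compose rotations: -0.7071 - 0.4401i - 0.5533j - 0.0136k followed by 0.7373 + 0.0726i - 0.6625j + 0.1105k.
-0.8545 - 0.3057i + 0.0129j - 0.4199k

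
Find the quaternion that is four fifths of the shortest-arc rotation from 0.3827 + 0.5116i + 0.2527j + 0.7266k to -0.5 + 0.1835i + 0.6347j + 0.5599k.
-0.3382 + 0.2827i + 0.6089j + 0.6596k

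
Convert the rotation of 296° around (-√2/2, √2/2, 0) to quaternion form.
-0.848 - 0.3747i + 0.3747j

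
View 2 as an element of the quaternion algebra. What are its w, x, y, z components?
2 + 0i + 0j + 0k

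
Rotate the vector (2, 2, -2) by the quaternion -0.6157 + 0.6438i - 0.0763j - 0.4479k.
(0.84, -1.276, -3.109)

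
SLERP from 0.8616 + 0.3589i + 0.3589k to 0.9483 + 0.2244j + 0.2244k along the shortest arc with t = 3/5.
0.9368 + 0.1478i + 0.1377j + 0.2855k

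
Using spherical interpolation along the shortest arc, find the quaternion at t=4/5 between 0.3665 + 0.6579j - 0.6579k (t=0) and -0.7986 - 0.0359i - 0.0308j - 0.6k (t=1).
-0.6363 - 0.0335i + 0.165j - 0.7528k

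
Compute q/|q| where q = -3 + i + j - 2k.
-0.7746 + 0.2582i + 0.2582j - 0.5164k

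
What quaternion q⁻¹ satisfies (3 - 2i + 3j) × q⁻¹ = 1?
0.1364 + 0.0909i - 0.1364j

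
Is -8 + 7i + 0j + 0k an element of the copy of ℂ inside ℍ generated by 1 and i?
Yes. The quaternion -8 + 7i has j- and k-coefficients y = z = 0, so it lies in the complex subalgebra spanned by 1 and i.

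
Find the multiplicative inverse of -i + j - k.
0.3333i - 0.3333j + 0.3333k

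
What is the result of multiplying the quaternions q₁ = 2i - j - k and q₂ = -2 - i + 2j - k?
3 - i + 5j + 5k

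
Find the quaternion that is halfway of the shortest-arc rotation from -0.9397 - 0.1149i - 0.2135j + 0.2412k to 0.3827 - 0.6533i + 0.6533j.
-0.7836 + 0.319i - 0.5136j + 0.1429k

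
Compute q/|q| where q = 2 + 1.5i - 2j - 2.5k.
0.4924 + 0.3693i - 0.4924j - 0.6155k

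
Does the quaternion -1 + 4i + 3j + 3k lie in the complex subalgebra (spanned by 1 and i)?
No. The quaternion -1 + 4i + 3j + 3k has j-coefficient y = 3 and k-coefficient z = 3, not both zero, so it does not lie in the complex subalgebra spanned by 1 and i.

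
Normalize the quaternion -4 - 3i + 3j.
-0.686 - 0.5145i + 0.5145j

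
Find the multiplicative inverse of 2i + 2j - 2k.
-0.1667i - 0.1667j + 0.1667k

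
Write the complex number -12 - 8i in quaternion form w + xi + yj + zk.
-12 - 8i + 0j + 0k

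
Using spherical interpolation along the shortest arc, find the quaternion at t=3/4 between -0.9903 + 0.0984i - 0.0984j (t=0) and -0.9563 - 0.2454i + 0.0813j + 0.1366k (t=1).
-0.9808 - 0.1611i + 0.0365j + 0.1038k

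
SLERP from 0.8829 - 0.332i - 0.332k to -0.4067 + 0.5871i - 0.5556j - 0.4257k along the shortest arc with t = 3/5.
0.712 - 0.5701i + 0.387j + 0.1353k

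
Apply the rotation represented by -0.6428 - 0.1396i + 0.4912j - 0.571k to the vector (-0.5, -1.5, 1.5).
(0.666, -1.873, 0.894)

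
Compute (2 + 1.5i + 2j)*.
2 - 1.5i - 2j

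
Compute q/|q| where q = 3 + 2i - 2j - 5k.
0.4629 + 0.3086i - 0.3086j - 0.7715k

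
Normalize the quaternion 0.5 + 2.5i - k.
0.1826 + 0.9129i - 0.3651k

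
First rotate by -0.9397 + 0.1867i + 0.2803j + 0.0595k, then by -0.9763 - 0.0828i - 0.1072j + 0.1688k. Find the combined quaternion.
0.9529 - 0.1582i - 0.1365j - 0.2199k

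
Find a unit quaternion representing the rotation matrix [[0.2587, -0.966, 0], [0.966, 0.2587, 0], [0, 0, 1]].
0.7933 + 0.6088k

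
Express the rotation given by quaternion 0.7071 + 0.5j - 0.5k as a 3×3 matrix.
[[0, 0.7071, 0.7071], [-0.7071, 0.5, -0.5], [-0.7071, -0.5, 0.5]]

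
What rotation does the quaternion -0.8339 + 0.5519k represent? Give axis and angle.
axis = (0, 0, 1), θ = 293°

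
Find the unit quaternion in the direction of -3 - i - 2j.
-0.8018 - 0.2673i - 0.5345j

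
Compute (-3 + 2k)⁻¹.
-0.2308 - 0.1538k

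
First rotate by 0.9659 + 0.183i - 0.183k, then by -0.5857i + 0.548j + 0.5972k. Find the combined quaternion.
0.2165 - 0.666i + 0.5314j + 0.4766k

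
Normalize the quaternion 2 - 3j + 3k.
0.4264 - 0.6396j + 0.6396k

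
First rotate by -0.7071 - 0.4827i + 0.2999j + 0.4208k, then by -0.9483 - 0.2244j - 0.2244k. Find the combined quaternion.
0.8323 + 0.4306i - 0.0174j - 0.3487k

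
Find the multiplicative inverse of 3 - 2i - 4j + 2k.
0.0909 + 0.0606i + 0.1212j - 0.0606k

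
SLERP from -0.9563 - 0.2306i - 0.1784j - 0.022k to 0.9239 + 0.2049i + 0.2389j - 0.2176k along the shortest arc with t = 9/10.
-0.9298 - 0.2081i - 0.2335j + 0.194k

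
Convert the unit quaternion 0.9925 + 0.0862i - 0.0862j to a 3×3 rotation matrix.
[[0.9851, -0.0149, -0.1711], [-0.0149, 0.9851, -0.1711], [0.1711, 0.1711, 0.9703]]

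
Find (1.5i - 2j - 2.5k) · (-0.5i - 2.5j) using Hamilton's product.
-4.25 - 6.25i + 1.25j - 4.75k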